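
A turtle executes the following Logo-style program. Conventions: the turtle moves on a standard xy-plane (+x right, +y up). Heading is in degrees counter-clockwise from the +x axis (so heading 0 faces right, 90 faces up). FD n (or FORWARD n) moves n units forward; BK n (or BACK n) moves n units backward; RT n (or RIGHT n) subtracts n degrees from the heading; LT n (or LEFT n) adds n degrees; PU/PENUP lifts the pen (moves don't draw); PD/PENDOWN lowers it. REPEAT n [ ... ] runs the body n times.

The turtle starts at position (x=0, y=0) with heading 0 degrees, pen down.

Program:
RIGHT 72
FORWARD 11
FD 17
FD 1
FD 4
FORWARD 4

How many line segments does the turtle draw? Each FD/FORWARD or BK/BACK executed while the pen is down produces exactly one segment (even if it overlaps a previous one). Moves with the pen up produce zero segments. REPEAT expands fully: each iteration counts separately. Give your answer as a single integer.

Answer: 5

Derivation:
Executing turtle program step by step:
Start: pos=(0,0), heading=0, pen down
RT 72: heading 0 -> 288
FD 11: (0,0) -> (3.399,-10.462) [heading=288, draw]
FD 17: (3.399,-10.462) -> (8.652,-26.63) [heading=288, draw]
FD 1: (8.652,-26.63) -> (8.961,-27.581) [heading=288, draw]
FD 4: (8.961,-27.581) -> (10.198,-31.385) [heading=288, draw]
FD 4: (10.198,-31.385) -> (11.434,-35.189) [heading=288, draw]
Final: pos=(11.434,-35.189), heading=288, 5 segment(s) drawn
Segments drawn: 5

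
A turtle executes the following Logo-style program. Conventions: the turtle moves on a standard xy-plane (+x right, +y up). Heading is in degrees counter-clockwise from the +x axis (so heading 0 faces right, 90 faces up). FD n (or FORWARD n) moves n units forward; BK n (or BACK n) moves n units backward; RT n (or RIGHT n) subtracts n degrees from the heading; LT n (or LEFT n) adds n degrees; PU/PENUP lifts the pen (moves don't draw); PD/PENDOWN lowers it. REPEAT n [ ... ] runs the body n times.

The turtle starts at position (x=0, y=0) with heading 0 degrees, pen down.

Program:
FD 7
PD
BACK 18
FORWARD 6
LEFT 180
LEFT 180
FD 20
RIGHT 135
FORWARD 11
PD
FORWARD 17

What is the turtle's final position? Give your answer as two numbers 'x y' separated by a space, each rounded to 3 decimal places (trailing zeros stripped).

Answer: -4.799 -19.799

Derivation:
Executing turtle program step by step:
Start: pos=(0,0), heading=0, pen down
FD 7: (0,0) -> (7,0) [heading=0, draw]
PD: pen down
BK 18: (7,0) -> (-11,0) [heading=0, draw]
FD 6: (-11,0) -> (-5,0) [heading=0, draw]
LT 180: heading 0 -> 180
LT 180: heading 180 -> 0
FD 20: (-5,0) -> (15,0) [heading=0, draw]
RT 135: heading 0 -> 225
FD 11: (15,0) -> (7.222,-7.778) [heading=225, draw]
PD: pen down
FD 17: (7.222,-7.778) -> (-4.799,-19.799) [heading=225, draw]
Final: pos=(-4.799,-19.799), heading=225, 6 segment(s) drawn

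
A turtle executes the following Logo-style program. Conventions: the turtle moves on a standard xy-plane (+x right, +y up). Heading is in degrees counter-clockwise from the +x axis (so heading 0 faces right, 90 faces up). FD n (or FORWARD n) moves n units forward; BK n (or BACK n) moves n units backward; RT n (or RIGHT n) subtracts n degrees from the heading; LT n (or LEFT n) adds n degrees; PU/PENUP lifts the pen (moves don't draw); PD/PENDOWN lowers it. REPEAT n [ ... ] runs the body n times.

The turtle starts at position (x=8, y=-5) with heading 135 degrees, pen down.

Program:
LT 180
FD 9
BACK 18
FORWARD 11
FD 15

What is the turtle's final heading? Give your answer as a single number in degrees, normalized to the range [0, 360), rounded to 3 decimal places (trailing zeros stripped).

Executing turtle program step by step:
Start: pos=(8,-5), heading=135, pen down
LT 180: heading 135 -> 315
FD 9: (8,-5) -> (14.364,-11.364) [heading=315, draw]
BK 18: (14.364,-11.364) -> (1.636,1.364) [heading=315, draw]
FD 11: (1.636,1.364) -> (9.414,-6.414) [heading=315, draw]
FD 15: (9.414,-6.414) -> (20.021,-17.021) [heading=315, draw]
Final: pos=(20.021,-17.021), heading=315, 4 segment(s) drawn

Answer: 315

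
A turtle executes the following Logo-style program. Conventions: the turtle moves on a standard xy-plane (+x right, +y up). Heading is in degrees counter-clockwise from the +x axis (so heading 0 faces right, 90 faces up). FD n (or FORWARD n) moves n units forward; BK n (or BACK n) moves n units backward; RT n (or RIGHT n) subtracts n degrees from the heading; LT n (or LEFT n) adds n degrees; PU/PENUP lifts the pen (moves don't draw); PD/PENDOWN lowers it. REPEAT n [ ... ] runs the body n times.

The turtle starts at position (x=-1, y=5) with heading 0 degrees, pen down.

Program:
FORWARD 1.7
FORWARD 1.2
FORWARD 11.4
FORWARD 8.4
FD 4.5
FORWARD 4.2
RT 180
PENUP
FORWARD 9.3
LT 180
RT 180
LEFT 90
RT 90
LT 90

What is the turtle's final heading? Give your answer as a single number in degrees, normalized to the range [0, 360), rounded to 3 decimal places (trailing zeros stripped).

Answer: 270

Derivation:
Executing turtle program step by step:
Start: pos=(-1,5), heading=0, pen down
FD 1.7: (-1,5) -> (0.7,5) [heading=0, draw]
FD 1.2: (0.7,5) -> (1.9,5) [heading=0, draw]
FD 11.4: (1.9,5) -> (13.3,5) [heading=0, draw]
FD 8.4: (13.3,5) -> (21.7,5) [heading=0, draw]
FD 4.5: (21.7,5) -> (26.2,5) [heading=0, draw]
FD 4.2: (26.2,5) -> (30.4,5) [heading=0, draw]
RT 180: heading 0 -> 180
PU: pen up
FD 9.3: (30.4,5) -> (21.1,5) [heading=180, move]
LT 180: heading 180 -> 0
RT 180: heading 0 -> 180
LT 90: heading 180 -> 270
RT 90: heading 270 -> 180
LT 90: heading 180 -> 270
Final: pos=(21.1,5), heading=270, 6 segment(s) drawn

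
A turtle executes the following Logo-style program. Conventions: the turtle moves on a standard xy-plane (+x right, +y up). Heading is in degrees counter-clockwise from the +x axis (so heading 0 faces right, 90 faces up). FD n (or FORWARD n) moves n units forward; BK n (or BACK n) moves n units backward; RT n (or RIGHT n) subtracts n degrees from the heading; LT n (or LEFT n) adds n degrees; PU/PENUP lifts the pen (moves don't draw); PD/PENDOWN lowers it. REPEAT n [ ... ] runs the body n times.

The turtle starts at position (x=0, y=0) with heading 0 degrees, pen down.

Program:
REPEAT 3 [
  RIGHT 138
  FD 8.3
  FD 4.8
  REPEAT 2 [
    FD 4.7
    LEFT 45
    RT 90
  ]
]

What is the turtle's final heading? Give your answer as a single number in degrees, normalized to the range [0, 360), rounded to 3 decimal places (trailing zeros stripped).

Executing turtle program step by step:
Start: pos=(0,0), heading=0, pen down
REPEAT 3 [
  -- iteration 1/3 --
  RT 138: heading 0 -> 222
  FD 8.3: (0,0) -> (-6.168,-5.554) [heading=222, draw]
  FD 4.8: (-6.168,-5.554) -> (-9.735,-8.766) [heading=222, draw]
  REPEAT 2 [
    -- iteration 1/2 --
    FD 4.7: (-9.735,-8.766) -> (-13.228,-11.911) [heading=222, draw]
    LT 45: heading 222 -> 267
    RT 90: heading 267 -> 177
    -- iteration 2/2 --
    FD 4.7: (-13.228,-11.911) -> (-17.922,-11.665) [heading=177, draw]
    LT 45: heading 177 -> 222
    RT 90: heading 222 -> 132
  ]
  -- iteration 2/3 --
  RT 138: heading 132 -> 354
  FD 8.3: (-17.922,-11.665) -> (-9.667,-12.532) [heading=354, draw]
  FD 4.8: (-9.667,-12.532) -> (-4.893,-13.034) [heading=354, draw]
  REPEAT 2 [
    -- iteration 1/2 --
    FD 4.7: (-4.893,-13.034) -> (-0.219,-13.525) [heading=354, draw]
    LT 45: heading 354 -> 39
    RT 90: heading 39 -> 309
    -- iteration 2/2 --
    FD 4.7: (-0.219,-13.525) -> (2.739,-17.178) [heading=309, draw]
    LT 45: heading 309 -> 354
    RT 90: heading 354 -> 264
  ]
  -- iteration 3/3 --
  RT 138: heading 264 -> 126
  FD 8.3: (2.739,-17.178) -> (-2.14,-10.463) [heading=126, draw]
  FD 4.8: (-2.14,-10.463) -> (-4.961,-6.58) [heading=126, draw]
  REPEAT 2 [
    -- iteration 1/2 --
    FD 4.7: (-4.961,-6.58) -> (-7.724,-2.777) [heading=126, draw]
    LT 45: heading 126 -> 171
    RT 90: heading 171 -> 81
    -- iteration 2/2 --
    FD 4.7: (-7.724,-2.777) -> (-6.989,1.865) [heading=81, draw]
    LT 45: heading 81 -> 126
    RT 90: heading 126 -> 36
  ]
]
Final: pos=(-6.989,1.865), heading=36, 12 segment(s) drawn

Answer: 36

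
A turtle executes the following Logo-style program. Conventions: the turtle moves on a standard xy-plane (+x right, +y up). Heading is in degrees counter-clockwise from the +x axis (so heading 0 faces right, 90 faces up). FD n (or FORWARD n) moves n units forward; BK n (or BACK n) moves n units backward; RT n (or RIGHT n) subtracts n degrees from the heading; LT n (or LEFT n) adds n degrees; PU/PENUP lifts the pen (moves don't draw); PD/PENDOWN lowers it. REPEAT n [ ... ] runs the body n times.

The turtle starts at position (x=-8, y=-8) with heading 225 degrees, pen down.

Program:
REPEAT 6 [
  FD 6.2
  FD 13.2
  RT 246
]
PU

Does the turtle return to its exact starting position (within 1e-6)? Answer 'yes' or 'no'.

Answer: no

Derivation:
Executing turtle program step by step:
Start: pos=(-8,-8), heading=225, pen down
REPEAT 6 [
  -- iteration 1/6 --
  FD 6.2: (-8,-8) -> (-12.384,-12.384) [heading=225, draw]
  FD 13.2: (-12.384,-12.384) -> (-21.718,-21.718) [heading=225, draw]
  RT 246: heading 225 -> 339
  -- iteration 2/6 --
  FD 6.2: (-21.718,-21.718) -> (-15.93,-23.94) [heading=339, draw]
  FD 13.2: (-15.93,-23.94) -> (-3.606,-28.67) [heading=339, draw]
  RT 246: heading 339 -> 93
  -- iteration 3/6 --
  FD 6.2: (-3.606,-28.67) -> (-3.931,-22.479) [heading=93, draw]
  FD 13.2: (-3.931,-22.479) -> (-4.622,-9.297) [heading=93, draw]
  RT 246: heading 93 -> 207
  -- iteration 4/6 --
  FD 6.2: (-4.622,-9.297) -> (-10.146,-12.112) [heading=207, draw]
  FD 13.2: (-10.146,-12.112) -> (-21.907,-18.104) [heading=207, draw]
  RT 246: heading 207 -> 321
  -- iteration 5/6 --
  FD 6.2: (-21.907,-18.104) -> (-17.089,-22.006) [heading=321, draw]
  FD 13.2: (-17.089,-22.006) -> (-6.831,-30.313) [heading=321, draw]
  RT 246: heading 321 -> 75
  -- iteration 6/6 --
  FD 6.2: (-6.831,-30.313) -> (-5.226,-24.324) [heading=75, draw]
  FD 13.2: (-5.226,-24.324) -> (-1.81,-11.574) [heading=75, draw]
  RT 246: heading 75 -> 189
]
PU: pen up
Final: pos=(-1.81,-11.574), heading=189, 12 segment(s) drawn

Start position: (-8, -8)
Final position: (-1.81, -11.574)
Distance = 7.148; >= 1e-6 -> NOT closed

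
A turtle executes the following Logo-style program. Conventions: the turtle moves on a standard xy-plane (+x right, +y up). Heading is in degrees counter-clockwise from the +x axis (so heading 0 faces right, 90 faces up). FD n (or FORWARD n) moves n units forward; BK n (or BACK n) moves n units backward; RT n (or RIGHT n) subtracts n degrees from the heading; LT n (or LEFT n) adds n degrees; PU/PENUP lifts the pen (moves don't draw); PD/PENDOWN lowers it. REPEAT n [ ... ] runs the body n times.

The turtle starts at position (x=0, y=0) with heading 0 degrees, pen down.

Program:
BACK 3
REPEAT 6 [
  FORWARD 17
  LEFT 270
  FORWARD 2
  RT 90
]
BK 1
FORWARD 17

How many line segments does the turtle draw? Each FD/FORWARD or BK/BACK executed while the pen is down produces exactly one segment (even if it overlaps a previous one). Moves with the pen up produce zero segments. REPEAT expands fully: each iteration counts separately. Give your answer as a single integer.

Executing turtle program step by step:
Start: pos=(0,0), heading=0, pen down
BK 3: (0,0) -> (-3,0) [heading=0, draw]
REPEAT 6 [
  -- iteration 1/6 --
  FD 17: (-3,0) -> (14,0) [heading=0, draw]
  LT 270: heading 0 -> 270
  FD 2: (14,0) -> (14,-2) [heading=270, draw]
  RT 90: heading 270 -> 180
  -- iteration 2/6 --
  FD 17: (14,-2) -> (-3,-2) [heading=180, draw]
  LT 270: heading 180 -> 90
  FD 2: (-3,-2) -> (-3,0) [heading=90, draw]
  RT 90: heading 90 -> 0
  -- iteration 3/6 --
  FD 17: (-3,0) -> (14,0) [heading=0, draw]
  LT 270: heading 0 -> 270
  FD 2: (14,0) -> (14,-2) [heading=270, draw]
  RT 90: heading 270 -> 180
  -- iteration 4/6 --
  FD 17: (14,-2) -> (-3,-2) [heading=180, draw]
  LT 270: heading 180 -> 90
  FD 2: (-3,-2) -> (-3,0) [heading=90, draw]
  RT 90: heading 90 -> 0
  -- iteration 5/6 --
  FD 17: (-3,0) -> (14,0) [heading=0, draw]
  LT 270: heading 0 -> 270
  FD 2: (14,0) -> (14,-2) [heading=270, draw]
  RT 90: heading 270 -> 180
  -- iteration 6/6 --
  FD 17: (14,-2) -> (-3,-2) [heading=180, draw]
  LT 270: heading 180 -> 90
  FD 2: (-3,-2) -> (-3,0) [heading=90, draw]
  RT 90: heading 90 -> 0
]
BK 1: (-3,0) -> (-4,0) [heading=0, draw]
FD 17: (-4,0) -> (13,0) [heading=0, draw]
Final: pos=(13,0), heading=0, 15 segment(s) drawn
Segments drawn: 15

Answer: 15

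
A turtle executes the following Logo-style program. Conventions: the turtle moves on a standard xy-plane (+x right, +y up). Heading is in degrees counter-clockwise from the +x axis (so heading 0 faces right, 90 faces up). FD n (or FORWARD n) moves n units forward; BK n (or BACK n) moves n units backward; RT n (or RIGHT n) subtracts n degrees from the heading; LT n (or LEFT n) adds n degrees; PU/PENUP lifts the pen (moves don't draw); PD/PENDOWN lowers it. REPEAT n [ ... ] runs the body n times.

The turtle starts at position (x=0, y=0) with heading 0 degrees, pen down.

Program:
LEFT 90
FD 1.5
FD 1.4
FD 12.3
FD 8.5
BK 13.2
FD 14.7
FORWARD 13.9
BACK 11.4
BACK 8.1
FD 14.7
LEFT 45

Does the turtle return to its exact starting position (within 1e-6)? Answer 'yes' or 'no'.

Executing turtle program step by step:
Start: pos=(0,0), heading=0, pen down
LT 90: heading 0 -> 90
FD 1.5: (0,0) -> (0,1.5) [heading=90, draw]
FD 1.4: (0,1.5) -> (0,2.9) [heading=90, draw]
FD 12.3: (0,2.9) -> (0,15.2) [heading=90, draw]
FD 8.5: (0,15.2) -> (0,23.7) [heading=90, draw]
BK 13.2: (0,23.7) -> (0,10.5) [heading=90, draw]
FD 14.7: (0,10.5) -> (0,25.2) [heading=90, draw]
FD 13.9: (0,25.2) -> (0,39.1) [heading=90, draw]
BK 11.4: (0,39.1) -> (0,27.7) [heading=90, draw]
BK 8.1: (0,27.7) -> (0,19.6) [heading=90, draw]
FD 14.7: (0,19.6) -> (0,34.3) [heading=90, draw]
LT 45: heading 90 -> 135
Final: pos=(0,34.3), heading=135, 10 segment(s) drawn

Start position: (0, 0)
Final position: (0, 34.3)
Distance = 34.3; >= 1e-6 -> NOT closed

Answer: no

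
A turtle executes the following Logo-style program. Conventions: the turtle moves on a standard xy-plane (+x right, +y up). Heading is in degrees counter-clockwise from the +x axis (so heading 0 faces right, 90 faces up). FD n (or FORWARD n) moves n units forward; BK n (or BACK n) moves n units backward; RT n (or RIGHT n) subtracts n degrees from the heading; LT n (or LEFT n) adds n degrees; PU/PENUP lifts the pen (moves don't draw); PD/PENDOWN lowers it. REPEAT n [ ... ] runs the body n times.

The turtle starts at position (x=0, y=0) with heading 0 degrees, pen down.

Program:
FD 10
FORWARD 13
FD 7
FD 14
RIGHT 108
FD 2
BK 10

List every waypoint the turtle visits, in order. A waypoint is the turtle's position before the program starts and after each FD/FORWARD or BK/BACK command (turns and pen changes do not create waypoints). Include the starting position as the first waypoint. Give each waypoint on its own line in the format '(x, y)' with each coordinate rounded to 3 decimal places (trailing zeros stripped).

Executing turtle program step by step:
Start: pos=(0,0), heading=0, pen down
FD 10: (0,0) -> (10,0) [heading=0, draw]
FD 13: (10,0) -> (23,0) [heading=0, draw]
FD 7: (23,0) -> (30,0) [heading=0, draw]
FD 14: (30,0) -> (44,0) [heading=0, draw]
RT 108: heading 0 -> 252
FD 2: (44,0) -> (43.382,-1.902) [heading=252, draw]
BK 10: (43.382,-1.902) -> (46.472,7.608) [heading=252, draw]
Final: pos=(46.472,7.608), heading=252, 6 segment(s) drawn
Waypoints (7 total):
(0, 0)
(10, 0)
(23, 0)
(30, 0)
(44, 0)
(43.382, -1.902)
(46.472, 7.608)

Answer: (0, 0)
(10, 0)
(23, 0)
(30, 0)
(44, 0)
(43.382, -1.902)
(46.472, 7.608)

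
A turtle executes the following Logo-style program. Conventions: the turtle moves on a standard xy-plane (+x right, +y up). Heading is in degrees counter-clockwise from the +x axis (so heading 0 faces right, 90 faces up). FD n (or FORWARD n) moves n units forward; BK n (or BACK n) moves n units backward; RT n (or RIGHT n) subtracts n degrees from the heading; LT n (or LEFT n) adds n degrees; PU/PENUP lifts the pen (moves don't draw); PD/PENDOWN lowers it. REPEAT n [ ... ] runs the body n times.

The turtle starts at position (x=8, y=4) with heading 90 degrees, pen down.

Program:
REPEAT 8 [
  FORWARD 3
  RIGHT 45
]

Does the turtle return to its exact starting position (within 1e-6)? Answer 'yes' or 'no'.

Executing turtle program step by step:
Start: pos=(8,4), heading=90, pen down
REPEAT 8 [
  -- iteration 1/8 --
  FD 3: (8,4) -> (8,7) [heading=90, draw]
  RT 45: heading 90 -> 45
  -- iteration 2/8 --
  FD 3: (8,7) -> (10.121,9.121) [heading=45, draw]
  RT 45: heading 45 -> 0
  -- iteration 3/8 --
  FD 3: (10.121,9.121) -> (13.121,9.121) [heading=0, draw]
  RT 45: heading 0 -> 315
  -- iteration 4/8 --
  FD 3: (13.121,9.121) -> (15.243,7) [heading=315, draw]
  RT 45: heading 315 -> 270
  -- iteration 5/8 --
  FD 3: (15.243,7) -> (15.243,4) [heading=270, draw]
  RT 45: heading 270 -> 225
  -- iteration 6/8 --
  FD 3: (15.243,4) -> (13.121,1.879) [heading=225, draw]
  RT 45: heading 225 -> 180
  -- iteration 7/8 --
  FD 3: (13.121,1.879) -> (10.121,1.879) [heading=180, draw]
  RT 45: heading 180 -> 135
  -- iteration 8/8 --
  FD 3: (10.121,1.879) -> (8,4) [heading=135, draw]
  RT 45: heading 135 -> 90
]
Final: pos=(8,4), heading=90, 8 segment(s) drawn

Start position: (8, 4)
Final position: (8, 4)
Distance = 0; < 1e-6 -> CLOSED

Answer: yes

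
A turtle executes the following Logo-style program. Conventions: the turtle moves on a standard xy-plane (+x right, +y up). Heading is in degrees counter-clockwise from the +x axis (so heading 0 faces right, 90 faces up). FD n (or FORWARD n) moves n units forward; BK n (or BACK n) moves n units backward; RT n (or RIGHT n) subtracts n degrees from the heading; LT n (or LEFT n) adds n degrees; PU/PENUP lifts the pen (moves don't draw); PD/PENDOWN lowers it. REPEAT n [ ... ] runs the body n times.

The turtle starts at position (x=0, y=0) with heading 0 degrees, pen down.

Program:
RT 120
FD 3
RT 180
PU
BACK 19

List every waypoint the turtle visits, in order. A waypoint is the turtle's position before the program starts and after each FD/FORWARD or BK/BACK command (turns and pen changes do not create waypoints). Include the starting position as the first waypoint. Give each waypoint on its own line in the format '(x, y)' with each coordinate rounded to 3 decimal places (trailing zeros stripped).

Executing turtle program step by step:
Start: pos=(0,0), heading=0, pen down
RT 120: heading 0 -> 240
FD 3: (0,0) -> (-1.5,-2.598) [heading=240, draw]
RT 180: heading 240 -> 60
PU: pen up
BK 19: (-1.5,-2.598) -> (-11,-19.053) [heading=60, move]
Final: pos=(-11,-19.053), heading=60, 1 segment(s) drawn
Waypoints (3 total):
(0, 0)
(-1.5, -2.598)
(-11, -19.053)

Answer: (0, 0)
(-1.5, -2.598)
(-11, -19.053)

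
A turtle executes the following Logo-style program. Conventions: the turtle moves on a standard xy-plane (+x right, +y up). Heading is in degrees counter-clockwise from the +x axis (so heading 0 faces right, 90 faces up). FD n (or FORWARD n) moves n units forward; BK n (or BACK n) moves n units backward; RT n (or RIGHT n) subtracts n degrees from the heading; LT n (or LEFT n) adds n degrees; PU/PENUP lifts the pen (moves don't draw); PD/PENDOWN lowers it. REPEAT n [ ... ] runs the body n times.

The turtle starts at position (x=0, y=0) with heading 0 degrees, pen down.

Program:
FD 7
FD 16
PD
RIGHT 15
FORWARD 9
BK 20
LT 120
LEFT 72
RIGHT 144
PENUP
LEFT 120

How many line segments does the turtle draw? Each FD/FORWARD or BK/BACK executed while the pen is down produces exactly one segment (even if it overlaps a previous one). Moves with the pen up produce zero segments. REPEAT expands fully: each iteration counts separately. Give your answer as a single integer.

Answer: 4

Derivation:
Executing turtle program step by step:
Start: pos=(0,0), heading=0, pen down
FD 7: (0,0) -> (7,0) [heading=0, draw]
FD 16: (7,0) -> (23,0) [heading=0, draw]
PD: pen down
RT 15: heading 0 -> 345
FD 9: (23,0) -> (31.693,-2.329) [heading=345, draw]
BK 20: (31.693,-2.329) -> (12.375,2.847) [heading=345, draw]
LT 120: heading 345 -> 105
LT 72: heading 105 -> 177
RT 144: heading 177 -> 33
PU: pen up
LT 120: heading 33 -> 153
Final: pos=(12.375,2.847), heading=153, 4 segment(s) drawn
Segments drawn: 4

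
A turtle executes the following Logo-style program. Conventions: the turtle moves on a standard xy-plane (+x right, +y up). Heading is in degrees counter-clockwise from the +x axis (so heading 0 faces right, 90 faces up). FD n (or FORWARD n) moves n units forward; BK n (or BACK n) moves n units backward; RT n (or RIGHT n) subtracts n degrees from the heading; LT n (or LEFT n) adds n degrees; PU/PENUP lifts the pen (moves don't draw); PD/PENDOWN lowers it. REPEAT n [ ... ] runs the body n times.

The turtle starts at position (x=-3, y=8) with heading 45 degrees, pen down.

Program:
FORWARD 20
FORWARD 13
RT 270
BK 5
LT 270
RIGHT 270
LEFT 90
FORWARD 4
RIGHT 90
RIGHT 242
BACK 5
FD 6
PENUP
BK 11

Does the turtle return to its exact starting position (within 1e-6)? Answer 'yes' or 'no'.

Executing turtle program step by step:
Start: pos=(-3,8), heading=45, pen down
FD 20: (-3,8) -> (11.142,22.142) [heading=45, draw]
FD 13: (11.142,22.142) -> (20.335,31.335) [heading=45, draw]
RT 270: heading 45 -> 135
BK 5: (20.335,31.335) -> (23.87,27.799) [heading=135, draw]
LT 270: heading 135 -> 45
RT 270: heading 45 -> 135
LT 90: heading 135 -> 225
FD 4: (23.87,27.799) -> (21.042,24.971) [heading=225, draw]
RT 90: heading 225 -> 135
RT 242: heading 135 -> 253
BK 5: (21.042,24.971) -> (22.503,29.752) [heading=253, draw]
FD 6: (22.503,29.752) -> (20.749,24.014) [heading=253, draw]
PU: pen up
BK 11: (20.749,24.014) -> (23.965,34.534) [heading=253, move]
Final: pos=(23.965,34.534), heading=253, 6 segment(s) drawn

Start position: (-3, 8)
Final position: (23.965, 34.534)
Distance = 37.831; >= 1e-6 -> NOT closed

Answer: no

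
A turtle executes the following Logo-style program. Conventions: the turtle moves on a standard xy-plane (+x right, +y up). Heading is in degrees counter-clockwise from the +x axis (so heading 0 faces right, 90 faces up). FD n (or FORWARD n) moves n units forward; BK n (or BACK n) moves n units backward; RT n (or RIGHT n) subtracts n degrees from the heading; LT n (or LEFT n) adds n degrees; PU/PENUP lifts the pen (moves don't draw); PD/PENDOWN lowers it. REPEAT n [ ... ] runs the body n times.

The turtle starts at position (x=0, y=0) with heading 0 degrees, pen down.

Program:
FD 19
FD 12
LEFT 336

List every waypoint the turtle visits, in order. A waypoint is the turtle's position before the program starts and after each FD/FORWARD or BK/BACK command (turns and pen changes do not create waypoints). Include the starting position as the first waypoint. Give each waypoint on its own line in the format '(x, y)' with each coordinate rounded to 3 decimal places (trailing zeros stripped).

Answer: (0, 0)
(19, 0)
(31, 0)

Derivation:
Executing turtle program step by step:
Start: pos=(0,0), heading=0, pen down
FD 19: (0,0) -> (19,0) [heading=0, draw]
FD 12: (19,0) -> (31,0) [heading=0, draw]
LT 336: heading 0 -> 336
Final: pos=(31,0), heading=336, 2 segment(s) drawn
Waypoints (3 total):
(0, 0)
(19, 0)
(31, 0)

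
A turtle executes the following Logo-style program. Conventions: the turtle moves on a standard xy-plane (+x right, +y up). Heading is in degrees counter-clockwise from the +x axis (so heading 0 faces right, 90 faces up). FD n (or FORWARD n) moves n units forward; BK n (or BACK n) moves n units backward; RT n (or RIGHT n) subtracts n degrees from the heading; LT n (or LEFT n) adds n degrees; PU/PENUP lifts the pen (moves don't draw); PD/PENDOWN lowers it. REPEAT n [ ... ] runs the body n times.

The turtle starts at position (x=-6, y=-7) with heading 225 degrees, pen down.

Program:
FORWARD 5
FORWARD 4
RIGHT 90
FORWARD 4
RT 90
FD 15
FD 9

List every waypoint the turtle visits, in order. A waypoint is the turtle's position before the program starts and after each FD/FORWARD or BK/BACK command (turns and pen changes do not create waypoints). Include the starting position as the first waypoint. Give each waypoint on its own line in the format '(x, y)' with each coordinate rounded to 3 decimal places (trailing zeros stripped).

Answer: (-6, -7)
(-9.536, -10.536)
(-12.364, -13.364)
(-15.192, -10.536)
(-4.586, 0.071)
(1.778, 6.435)

Derivation:
Executing turtle program step by step:
Start: pos=(-6,-7), heading=225, pen down
FD 5: (-6,-7) -> (-9.536,-10.536) [heading=225, draw]
FD 4: (-9.536,-10.536) -> (-12.364,-13.364) [heading=225, draw]
RT 90: heading 225 -> 135
FD 4: (-12.364,-13.364) -> (-15.192,-10.536) [heading=135, draw]
RT 90: heading 135 -> 45
FD 15: (-15.192,-10.536) -> (-4.586,0.071) [heading=45, draw]
FD 9: (-4.586,0.071) -> (1.778,6.435) [heading=45, draw]
Final: pos=(1.778,6.435), heading=45, 5 segment(s) drawn
Waypoints (6 total):
(-6, -7)
(-9.536, -10.536)
(-12.364, -13.364)
(-15.192, -10.536)
(-4.586, 0.071)
(1.778, 6.435)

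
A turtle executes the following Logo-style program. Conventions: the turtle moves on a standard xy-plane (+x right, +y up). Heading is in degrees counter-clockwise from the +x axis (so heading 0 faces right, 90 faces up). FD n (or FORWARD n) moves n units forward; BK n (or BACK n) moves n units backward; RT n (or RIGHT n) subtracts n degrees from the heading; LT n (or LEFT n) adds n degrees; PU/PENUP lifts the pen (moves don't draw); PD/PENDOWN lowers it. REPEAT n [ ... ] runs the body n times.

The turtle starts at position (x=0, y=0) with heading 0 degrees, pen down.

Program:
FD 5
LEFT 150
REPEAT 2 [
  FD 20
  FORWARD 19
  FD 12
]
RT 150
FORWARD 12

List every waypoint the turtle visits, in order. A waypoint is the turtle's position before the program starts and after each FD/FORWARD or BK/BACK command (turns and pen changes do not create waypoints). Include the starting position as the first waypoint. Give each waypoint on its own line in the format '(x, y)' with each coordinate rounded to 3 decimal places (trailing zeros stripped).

Executing turtle program step by step:
Start: pos=(0,0), heading=0, pen down
FD 5: (0,0) -> (5,0) [heading=0, draw]
LT 150: heading 0 -> 150
REPEAT 2 [
  -- iteration 1/2 --
  FD 20: (5,0) -> (-12.321,10) [heading=150, draw]
  FD 19: (-12.321,10) -> (-28.775,19.5) [heading=150, draw]
  FD 12: (-28.775,19.5) -> (-39.167,25.5) [heading=150, draw]
  -- iteration 2/2 --
  FD 20: (-39.167,25.5) -> (-56.488,35.5) [heading=150, draw]
  FD 19: (-56.488,35.5) -> (-72.942,45) [heading=150, draw]
  FD 12: (-72.942,45) -> (-83.335,51) [heading=150, draw]
]
RT 150: heading 150 -> 0
FD 12: (-83.335,51) -> (-71.335,51) [heading=0, draw]
Final: pos=(-71.335,51), heading=0, 8 segment(s) drawn
Waypoints (9 total):
(0, 0)
(5, 0)
(-12.321, 10)
(-28.775, 19.5)
(-39.167, 25.5)
(-56.488, 35.5)
(-72.942, 45)
(-83.335, 51)
(-71.335, 51)

Answer: (0, 0)
(5, 0)
(-12.321, 10)
(-28.775, 19.5)
(-39.167, 25.5)
(-56.488, 35.5)
(-72.942, 45)
(-83.335, 51)
(-71.335, 51)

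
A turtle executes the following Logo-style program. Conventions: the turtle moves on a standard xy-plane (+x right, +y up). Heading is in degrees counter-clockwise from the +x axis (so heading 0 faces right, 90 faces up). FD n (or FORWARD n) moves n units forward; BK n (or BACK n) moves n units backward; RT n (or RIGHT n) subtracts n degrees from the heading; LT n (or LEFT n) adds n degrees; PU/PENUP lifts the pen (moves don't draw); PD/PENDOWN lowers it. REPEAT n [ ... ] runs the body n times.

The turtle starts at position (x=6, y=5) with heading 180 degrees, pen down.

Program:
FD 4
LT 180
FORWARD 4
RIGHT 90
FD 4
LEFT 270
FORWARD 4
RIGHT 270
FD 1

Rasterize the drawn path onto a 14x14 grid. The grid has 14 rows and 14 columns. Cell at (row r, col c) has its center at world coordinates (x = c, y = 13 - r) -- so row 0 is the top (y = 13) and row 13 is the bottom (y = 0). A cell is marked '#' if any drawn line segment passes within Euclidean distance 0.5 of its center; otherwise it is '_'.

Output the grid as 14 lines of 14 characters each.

Segment 0: (6,5) -> (2,5)
Segment 1: (2,5) -> (6,5)
Segment 2: (6,5) -> (6,1)
Segment 3: (6,1) -> (2,1)
Segment 4: (2,1) -> (2,0)

Answer: ______________
______________
______________
______________
______________
______________
______________
______________
__#####_______
______#_______
______#_______
______#_______
__#####_______
__#___________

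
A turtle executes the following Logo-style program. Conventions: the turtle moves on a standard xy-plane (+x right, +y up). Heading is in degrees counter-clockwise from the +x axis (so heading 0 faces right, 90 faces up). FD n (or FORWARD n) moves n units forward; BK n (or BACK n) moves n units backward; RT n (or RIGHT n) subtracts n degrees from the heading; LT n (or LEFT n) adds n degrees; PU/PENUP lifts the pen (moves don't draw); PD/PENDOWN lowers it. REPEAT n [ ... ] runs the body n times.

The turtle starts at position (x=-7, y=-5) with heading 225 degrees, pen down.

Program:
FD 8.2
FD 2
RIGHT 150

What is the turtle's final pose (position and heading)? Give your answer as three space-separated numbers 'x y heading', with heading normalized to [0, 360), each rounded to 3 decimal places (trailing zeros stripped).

Executing turtle program step by step:
Start: pos=(-7,-5), heading=225, pen down
FD 8.2: (-7,-5) -> (-12.798,-10.798) [heading=225, draw]
FD 2: (-12.798,-10.798) -> (-14.212,-12.212) [heading=225, draw]
RT 150: heading 225 -> 75
Final: pos=(-14.212,-12.212), heading=75, 2 segment(s) drawn

Answer: -14.212 -12.212 75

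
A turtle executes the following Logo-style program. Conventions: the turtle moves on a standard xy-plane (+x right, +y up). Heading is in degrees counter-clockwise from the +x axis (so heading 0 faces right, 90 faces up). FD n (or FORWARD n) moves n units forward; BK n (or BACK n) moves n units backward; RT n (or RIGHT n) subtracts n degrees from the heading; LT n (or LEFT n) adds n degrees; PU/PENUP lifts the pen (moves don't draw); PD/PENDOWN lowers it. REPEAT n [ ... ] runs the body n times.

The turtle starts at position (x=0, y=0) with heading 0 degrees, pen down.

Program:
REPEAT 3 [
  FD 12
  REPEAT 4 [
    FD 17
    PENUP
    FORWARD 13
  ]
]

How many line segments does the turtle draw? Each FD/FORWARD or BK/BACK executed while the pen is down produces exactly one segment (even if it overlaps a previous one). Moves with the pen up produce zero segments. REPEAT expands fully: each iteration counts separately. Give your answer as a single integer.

Executing turtle program step by step:
Start: pos=(0,0), heading=0, pen down
REPEAT 3 [
  -- iteration 1/3 --
  FD 12: (0,0) -> (12,0) [heading=0, draw]
  REPEAT 4 [
    -- iteration 1/4 --
    FD 17: (12,0) -> (29,0) [heading=0, draw]
    PU: pen up
    FD 13: (29,0) -> (42,0) [heading=0, move]
    -- iteration 2/4 --
    FD 17: (42,0) -> (59,0) [heading=0, move]
    PU: pen up
    FD 13: (59,0) -> (72,0) [heading=0, move]
    -- iteration 3/4 --
    FD 17: (72,0) -> (89,0) [heading=0, move]
    PU: pen up
    FD 13: (89,0) -> (102,0) [heading=0, move]
    -- iteration 4/4 --
    FD 17: (102,0) -> (119,0) [heading=0, move]
    PU: pen up
    FD 13: (119,0) -> (132,0) [heading=0, move]
  ]
  -- iteration 2/3 --
  FD 12: (132,0) -> (144,0) [heading=0, move]
  REPEAT 4 [
    -- iteration 1/4 --
    FD 17: (144,0) -> (161,0) [heading=0, move]
    PU: pen up
    FD 13: (161,0) -> (174,0) [heading=0, move]
    -- iteration 2/4 --
    FD 17: (174,0) -> (191,0) [heading=0, move]
    PU: pen up
    FD 13: (191,0) -> (204,0) [heading=0, move]
    -- iteration 3/4 --
    FD 17: (204,0) -> (221,0) [heading=0, move]
    PU: pen up
    FD 13: (221,0) -> (234,0) [heading=0, move]
    -- iteration 4/4 --
    FD 17: (234,0) -> (251,0) [heading=0, move]
    PU: pen up
    FD 13: (251,0) -> (264,0) [heading=0, move]
  ]
  -- iteration 3/3 --
  FD 12: (264,0) -> (276,0) [heading=0, move]
  REPEAT 4 [
    -- iteration 1/4 --
    FD 17: (276,0) -> (293,0) [heading=0, move]
    PU: pen up
    FD 13: (293,0) -> (306,0) [heading=0, move]
    -- iteration 2/4 --
    FD 17: (306,0) -> (323,0) [heading=0, move]
    PU: pen up
    FD 13: (323,0) -> (336,0) [heading=0, move]
    -- iteration 3/4 --
    FD 17: (336,0) -> (353,0) [heading=0, move]
    PU: pen up
    FD 13: (353,0) -> (366,0) [heading=0, move]
    -- iteration 4/4 --
    FD 17: (366,0) -> (383,0) [heading=0, move]
    PU: pen up
    FD 13: (383,0) -> (396,0) [heading=0, move]
  ]
]
Final: pos=(396,0), heading=0, 2 segment(s) drawn
Segments drawn: 2

Answer: 2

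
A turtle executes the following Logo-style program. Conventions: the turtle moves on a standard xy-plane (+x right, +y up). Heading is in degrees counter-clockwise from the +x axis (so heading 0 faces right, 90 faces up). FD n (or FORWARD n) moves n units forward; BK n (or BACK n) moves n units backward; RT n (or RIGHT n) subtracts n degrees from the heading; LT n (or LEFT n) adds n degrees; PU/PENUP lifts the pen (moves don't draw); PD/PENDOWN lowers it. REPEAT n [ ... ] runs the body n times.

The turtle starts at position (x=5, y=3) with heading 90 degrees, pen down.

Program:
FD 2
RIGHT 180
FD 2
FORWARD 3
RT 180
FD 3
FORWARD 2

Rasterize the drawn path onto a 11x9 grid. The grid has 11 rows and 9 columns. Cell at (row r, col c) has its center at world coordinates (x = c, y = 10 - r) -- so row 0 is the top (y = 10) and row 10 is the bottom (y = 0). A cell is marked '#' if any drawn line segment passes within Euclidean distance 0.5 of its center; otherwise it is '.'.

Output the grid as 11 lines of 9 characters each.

Answer: .........
.........
.........
.........
.........
.....#...
.....#...
.....#...
.....#...
.....#...
.....#...

Derivation:
Segment 0: (5,3) -> (5,5)
Segment 1: (5,5) -> (5,3)
Segment 2: (5,3) -> (5,0)
Segment 3: (5,0) -> (5,3)
Segment 4: (5,3) -> (5,5)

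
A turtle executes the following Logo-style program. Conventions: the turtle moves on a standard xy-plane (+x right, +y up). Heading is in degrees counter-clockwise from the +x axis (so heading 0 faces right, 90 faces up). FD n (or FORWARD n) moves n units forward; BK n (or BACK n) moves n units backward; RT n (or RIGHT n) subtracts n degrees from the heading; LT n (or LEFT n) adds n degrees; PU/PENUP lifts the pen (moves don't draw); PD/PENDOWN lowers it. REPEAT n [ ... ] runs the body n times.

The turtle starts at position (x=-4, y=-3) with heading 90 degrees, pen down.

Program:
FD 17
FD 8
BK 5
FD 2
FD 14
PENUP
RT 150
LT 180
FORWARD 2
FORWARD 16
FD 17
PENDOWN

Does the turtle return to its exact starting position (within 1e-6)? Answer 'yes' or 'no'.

Executing turtle program step by step:
Start: pos=(-4,-3), heading=90, pen down
FD 17: (-4,-3) -> (-4,14) [heading=90, draw]
FD 8: (-4,14) -> (-4,22) [heading=90, draw]
BK 5: (-4,22) -> (-4,17) [heading=90, draw]
FD 2: (-4,17) -> (-4,19) [heading=90, draw]
FD 14: (-4,19) -> (-4,33) [heading=90, draw]
PU: pen up
RT 150: heading 90 -> 300
LT 180: heading 300 -> 120
FD 2: (-4,33) -> (-5,34.732) [heading=120, move]
FD 16: (-5,34.732) -> (-13,48.588) [heading=120, move]
FD 17: (-13,48.588) -> (-21.5,63.311) [heading=120, move]
PD: pen down
Final: pos=(-21.5,63.311), heading=120, 5 segment(s) drawn

Start position: (-4, -3)
Final position: (-21.5, 63.311)
Distance = 68.581; >= 1e-6 -> NOT closed

Answer: no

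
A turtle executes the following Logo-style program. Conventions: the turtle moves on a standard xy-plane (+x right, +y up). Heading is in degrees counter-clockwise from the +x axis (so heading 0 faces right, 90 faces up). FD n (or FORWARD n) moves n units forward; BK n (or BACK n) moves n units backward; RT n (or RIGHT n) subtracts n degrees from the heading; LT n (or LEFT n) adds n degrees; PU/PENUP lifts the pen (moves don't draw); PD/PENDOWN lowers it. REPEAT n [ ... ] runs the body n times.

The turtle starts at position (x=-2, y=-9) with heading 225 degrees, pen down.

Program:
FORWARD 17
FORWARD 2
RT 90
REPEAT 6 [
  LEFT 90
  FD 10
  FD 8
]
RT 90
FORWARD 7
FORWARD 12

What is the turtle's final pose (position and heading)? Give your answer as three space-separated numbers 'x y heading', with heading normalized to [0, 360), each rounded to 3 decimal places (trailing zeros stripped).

Answer: -28.87 -61.326 225

Derivation:
Executing turtle program step by step:
Start: pos=(-2,-9), heading=225, pen down
FD 17: (-2,-9) -> (-14.021,-21.021) [heading=225, draw]
FD 2: (-14.021,-21.021) -> (-15.435,-22.435) [heading=225, draw]
RT 90: heading 225 -> 135
REPEAT 6 [
  -- iteration 1/6 --
  LT 90: heading 135 -> 225
  FD 10: (-15.435,-22.435) -> (-22.506,-29.506) [heading=225, draw]
  FD 8: (-22.506,-29.506) -> (-28.163,-35.163) [heading=225, draw]
  -- iteration 2/6 --
  LT 90: heading 225 -> 315
  FD 10: (-28.163,-35.163) -> (-21.092,-42.234) [heading=315, draw]
  FD 8: (-21.092,-42.234) -> (-15.435,-47.891) [heading=315, draw]
  -- iteration 3/6 --
  LT 90: heading 315 -> 45
  FD 10: (-15.435,-47.891) -> (-8.364,-40.82) [heading=45, draw]
  FD 8: (-8.364,-40.82) -> (-2.707,-35.163) [heading=45, draw]
  -- iteration 4/6 --
  LT 90: heading 45 -> 135
  FD 10: (-2.707,-35.163) -> (-9.778,-28.092) [heading=135, draw]
  FD 8: (-9.778,-28.092) -> (-15.435,-22.435) [heading=135, draw]
  -- iteration 5/6 --
  LT 90: heading 135 -> 225
  FD 10: (-15.435,-22.435) -> (-22.506,-29.506) [heading=225, draw]
  FD 8: (-22.506,-29.506) -> (-28.163,-35.163) [heading=225, draw]
  -- iteration 6/6 --
  LT 90: heading 225 -> 315
  FD 10: (-28.163,-35.163) -> (-21.092,-42.234) [heading=315, draw]
  FD 8: (-21.092,-42.234) -> (-15.435,-47.891) [heading=315, draw]
]
RT 90: heading 315 -> 225
FD 7: (-15.435,-47.891) -> (-20.385,-52.841) [heading=225, draw]
FD 12: (-20.385,-52.841) -> (-28.87,-61.326) [heading=225, draw]
Final: pos=(-28.87,-61.326), heading=225, 16 segment(s) drawn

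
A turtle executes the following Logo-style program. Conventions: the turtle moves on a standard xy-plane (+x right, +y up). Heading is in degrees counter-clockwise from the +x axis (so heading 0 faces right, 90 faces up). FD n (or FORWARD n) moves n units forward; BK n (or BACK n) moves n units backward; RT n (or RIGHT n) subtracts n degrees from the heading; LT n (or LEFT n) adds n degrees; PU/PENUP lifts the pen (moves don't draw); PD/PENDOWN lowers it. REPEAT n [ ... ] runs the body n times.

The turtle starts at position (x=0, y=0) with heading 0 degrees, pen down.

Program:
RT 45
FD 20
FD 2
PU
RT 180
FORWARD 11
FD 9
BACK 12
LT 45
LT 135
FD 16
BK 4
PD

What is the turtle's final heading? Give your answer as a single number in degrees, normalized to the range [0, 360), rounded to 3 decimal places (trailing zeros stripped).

Executing turtle program step by step:
Start: pos=(0,0), heading=0, pen down
RT 45: heading 0 -> 315
FD 20: (0,0) -> (14.142,-14.142) [heading=315, draw]
FD 2: (14.142,-14.142) -> (15.556,-15.556) [heading=315, draw]
PU: pen up
RT 180: heading 315 -> 135
FD 11: (15.556,-15.556) -> (7.778,-7.778) [heading=135, move]
FD 9: (7.778,-7.778) -> (1.414,-1.414) [heading=135, move]
BK 12: (1.414,-1.414) -> (9.899,-9.899) [heading=135, move]
LT 45: heading 135 -> 180
LT 135: heading 180 -> 315
FD 16: (9.899,-9.899) -> (21.213,-21.213) [heading=315, move]
BK 4: (21.213,-21.213) -> (18.385,-18.385) [heading=315, move]
PD: pen down
Final: pos=(18.385,-18.385), heading=315, 2 segment(s) drawn

Answer: 315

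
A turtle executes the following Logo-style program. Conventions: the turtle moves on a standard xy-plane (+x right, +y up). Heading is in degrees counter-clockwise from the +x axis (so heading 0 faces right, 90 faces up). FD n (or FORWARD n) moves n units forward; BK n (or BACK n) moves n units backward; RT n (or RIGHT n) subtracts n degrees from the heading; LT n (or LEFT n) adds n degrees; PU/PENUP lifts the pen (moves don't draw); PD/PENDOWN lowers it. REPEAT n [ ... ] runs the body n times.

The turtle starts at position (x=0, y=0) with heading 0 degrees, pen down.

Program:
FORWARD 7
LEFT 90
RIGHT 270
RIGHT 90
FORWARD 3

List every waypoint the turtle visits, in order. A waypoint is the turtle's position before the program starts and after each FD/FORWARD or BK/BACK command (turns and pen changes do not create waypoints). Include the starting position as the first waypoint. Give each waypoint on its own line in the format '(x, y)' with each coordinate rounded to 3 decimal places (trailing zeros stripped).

Answer: (0, 0)
(7, 0)
(7, 3)

Derivation:
Executing turtle program step by step:
Start: pos=(0,0), heading=0, pen down
FD 7: (0,0) -> (7,0) [heading=0, draw]
LT 90: heading 0 -> 90
RT 270: heading 90 -> 180
RT 90: heading 180 -> 90
FD 3: (7,0) -> (7,3) [heading=90, draw]
Final: pos=(7,3), heading=90, 2 segment(s) drawn
Waypoints (3 total):
(0, 0)
(7, 0)
(7, 3)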